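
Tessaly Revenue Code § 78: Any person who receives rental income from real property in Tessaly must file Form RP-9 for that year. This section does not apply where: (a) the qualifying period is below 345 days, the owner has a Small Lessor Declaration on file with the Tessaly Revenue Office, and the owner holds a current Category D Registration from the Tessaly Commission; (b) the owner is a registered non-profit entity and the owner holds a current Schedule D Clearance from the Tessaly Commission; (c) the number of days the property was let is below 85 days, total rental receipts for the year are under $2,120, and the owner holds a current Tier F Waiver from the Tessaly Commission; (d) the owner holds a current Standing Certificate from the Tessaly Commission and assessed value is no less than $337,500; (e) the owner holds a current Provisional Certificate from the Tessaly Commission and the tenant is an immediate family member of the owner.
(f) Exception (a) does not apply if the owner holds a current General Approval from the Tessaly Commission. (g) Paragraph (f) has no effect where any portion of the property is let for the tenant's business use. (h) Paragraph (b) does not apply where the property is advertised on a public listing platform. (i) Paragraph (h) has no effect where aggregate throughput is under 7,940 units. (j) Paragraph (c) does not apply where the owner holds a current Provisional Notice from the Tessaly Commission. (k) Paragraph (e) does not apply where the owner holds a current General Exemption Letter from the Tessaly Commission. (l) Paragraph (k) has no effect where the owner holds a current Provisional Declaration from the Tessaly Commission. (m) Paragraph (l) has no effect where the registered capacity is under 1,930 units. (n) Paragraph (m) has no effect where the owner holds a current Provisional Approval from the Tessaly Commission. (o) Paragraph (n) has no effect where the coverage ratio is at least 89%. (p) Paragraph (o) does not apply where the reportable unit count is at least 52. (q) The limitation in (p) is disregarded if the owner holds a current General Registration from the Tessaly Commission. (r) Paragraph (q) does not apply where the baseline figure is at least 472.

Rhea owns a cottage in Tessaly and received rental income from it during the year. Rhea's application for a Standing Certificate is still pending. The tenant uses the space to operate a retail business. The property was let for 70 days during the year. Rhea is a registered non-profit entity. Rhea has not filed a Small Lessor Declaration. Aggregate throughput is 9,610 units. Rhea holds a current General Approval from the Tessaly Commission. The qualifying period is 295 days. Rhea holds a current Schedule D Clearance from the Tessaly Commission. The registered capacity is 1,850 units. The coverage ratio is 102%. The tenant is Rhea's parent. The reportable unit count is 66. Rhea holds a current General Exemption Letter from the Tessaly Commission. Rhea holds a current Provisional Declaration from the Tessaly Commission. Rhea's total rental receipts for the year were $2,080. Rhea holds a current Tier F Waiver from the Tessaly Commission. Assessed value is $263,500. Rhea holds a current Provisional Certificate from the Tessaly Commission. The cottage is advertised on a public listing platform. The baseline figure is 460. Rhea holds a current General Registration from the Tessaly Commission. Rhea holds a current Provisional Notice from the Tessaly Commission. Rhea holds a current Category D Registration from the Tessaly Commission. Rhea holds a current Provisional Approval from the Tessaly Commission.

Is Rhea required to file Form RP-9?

Yes — Rhea must file Form RP-9.

Exception (a) does not apply: no Small Lessor Declaration is on file.
Exception (b) is satisfied on its face — Rhea is a registered non-profit; a current Schedule D Clearance is held. However, paragraphs (h)–(i) must be considered: (h) operates against (b): the property is publicly advertised. (i), which would lift (h), is inapplicable — aggregate throughput is 9,610 units, not under 7,940 units. (b) is therefore removed.
All of (c)'s requirements are met (the number of days the property was let is 70 days, below the 85 days limit; total rental receipts for the year are $2,080, under the $2,120 limit; a current Tier F Waiver is held). Turning to paragraph (j): (j) operates against (c): a current Provisional Notice is held. So (c) is unavailable.
Exception (d) fails — no current Standing Certificate is held.
Exception (e)'s conditions are all satisfied: a current Provisional Certificate is held; the tenant is an immediate family member. However, paragraphs (k)–(r) must be considered: (k) applies — a current General Exemption Letter is held. (l) would limit (k) — a current Provisional Declaration is held — but (m) sets (l) aside: (m) applies — the registered capacity is 1,850 units, under the 1,930 units limit. (n) is engaged (a current Provisional Approval is held), but yields to (o): (o) is triggered — the coverage ratio is 102%, meeting the 89% threshold. (p) applies (the reportable unit count is 66, meeting the 52 threshold), but is set aside by (q): (q) operates against (p): a current General Registration is held. (r) does not operate here (the baseline figure is 460, short of 472), so (q) stands. So (e) is unavailable.
None of the exceptions is available; § 78 applies in full.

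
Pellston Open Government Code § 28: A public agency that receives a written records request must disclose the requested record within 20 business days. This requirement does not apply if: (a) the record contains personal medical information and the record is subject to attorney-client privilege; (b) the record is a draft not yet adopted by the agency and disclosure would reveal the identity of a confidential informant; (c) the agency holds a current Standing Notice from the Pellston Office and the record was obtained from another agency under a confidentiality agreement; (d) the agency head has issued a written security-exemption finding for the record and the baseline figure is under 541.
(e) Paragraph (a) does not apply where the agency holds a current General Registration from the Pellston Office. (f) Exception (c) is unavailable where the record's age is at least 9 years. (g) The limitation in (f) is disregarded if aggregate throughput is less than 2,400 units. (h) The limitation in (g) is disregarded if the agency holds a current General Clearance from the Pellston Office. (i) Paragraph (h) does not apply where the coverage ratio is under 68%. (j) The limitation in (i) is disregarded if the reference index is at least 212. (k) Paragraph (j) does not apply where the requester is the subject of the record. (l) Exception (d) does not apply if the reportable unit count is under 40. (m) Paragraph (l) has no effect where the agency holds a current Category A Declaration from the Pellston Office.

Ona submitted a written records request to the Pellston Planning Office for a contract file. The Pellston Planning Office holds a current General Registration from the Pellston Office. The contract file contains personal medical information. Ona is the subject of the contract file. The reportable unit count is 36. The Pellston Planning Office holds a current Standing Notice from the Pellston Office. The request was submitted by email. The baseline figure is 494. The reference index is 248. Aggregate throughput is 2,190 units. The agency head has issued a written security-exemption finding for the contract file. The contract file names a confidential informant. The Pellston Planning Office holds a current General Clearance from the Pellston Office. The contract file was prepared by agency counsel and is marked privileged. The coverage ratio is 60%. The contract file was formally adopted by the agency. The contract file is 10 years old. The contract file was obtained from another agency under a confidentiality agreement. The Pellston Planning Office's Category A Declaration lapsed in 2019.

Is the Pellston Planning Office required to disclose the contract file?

No — exception (c) applies; the Pellston Planning Office is not required to disclose the contract file.

Exception (a): the contract file contains personal medical information; the contract file is privileged — every condition holds. However, paragraph (e) must be considered: (e) is engaged — a current General Registration is held. (a) is therefore removed.
Exception (b) fails — the contract file has been formally adopted.
Exception (c): a current Standing Notice is held; the contract file was obtained under a confidentiality agreement — every condition holds. As to paragraphs (f)–(k): (f) is triggered (the record's age is 10 years, meeting the 9 years threshold), but is itself disapplied by (g): (g) is triggered — aggregate throughput is 2,190 units, less than the 2,400 units limit. (h) is triggered (a current General Clearance is held), but is set aside by (i): (i) applies — the coverage ratio is 60%, under the 68% limit. (j) is triggered (the reference index is 248, meeting the 212 threshold), but is set aside by (k): (k) operates against (j): Ona is the subject of the contract file. (c) remains available.
All of (d)'s requirements are met (a written security-exemption finding has been issued; the baseline figure is 494, under the 541 limit). Turning to paragraphs (l)–(m): (l) applies — the reportable unit count is 36, under the 40 limit. (m), which would lift (l), is not triggered — there is no Category A Declaration in force. Exception (d) does not apply.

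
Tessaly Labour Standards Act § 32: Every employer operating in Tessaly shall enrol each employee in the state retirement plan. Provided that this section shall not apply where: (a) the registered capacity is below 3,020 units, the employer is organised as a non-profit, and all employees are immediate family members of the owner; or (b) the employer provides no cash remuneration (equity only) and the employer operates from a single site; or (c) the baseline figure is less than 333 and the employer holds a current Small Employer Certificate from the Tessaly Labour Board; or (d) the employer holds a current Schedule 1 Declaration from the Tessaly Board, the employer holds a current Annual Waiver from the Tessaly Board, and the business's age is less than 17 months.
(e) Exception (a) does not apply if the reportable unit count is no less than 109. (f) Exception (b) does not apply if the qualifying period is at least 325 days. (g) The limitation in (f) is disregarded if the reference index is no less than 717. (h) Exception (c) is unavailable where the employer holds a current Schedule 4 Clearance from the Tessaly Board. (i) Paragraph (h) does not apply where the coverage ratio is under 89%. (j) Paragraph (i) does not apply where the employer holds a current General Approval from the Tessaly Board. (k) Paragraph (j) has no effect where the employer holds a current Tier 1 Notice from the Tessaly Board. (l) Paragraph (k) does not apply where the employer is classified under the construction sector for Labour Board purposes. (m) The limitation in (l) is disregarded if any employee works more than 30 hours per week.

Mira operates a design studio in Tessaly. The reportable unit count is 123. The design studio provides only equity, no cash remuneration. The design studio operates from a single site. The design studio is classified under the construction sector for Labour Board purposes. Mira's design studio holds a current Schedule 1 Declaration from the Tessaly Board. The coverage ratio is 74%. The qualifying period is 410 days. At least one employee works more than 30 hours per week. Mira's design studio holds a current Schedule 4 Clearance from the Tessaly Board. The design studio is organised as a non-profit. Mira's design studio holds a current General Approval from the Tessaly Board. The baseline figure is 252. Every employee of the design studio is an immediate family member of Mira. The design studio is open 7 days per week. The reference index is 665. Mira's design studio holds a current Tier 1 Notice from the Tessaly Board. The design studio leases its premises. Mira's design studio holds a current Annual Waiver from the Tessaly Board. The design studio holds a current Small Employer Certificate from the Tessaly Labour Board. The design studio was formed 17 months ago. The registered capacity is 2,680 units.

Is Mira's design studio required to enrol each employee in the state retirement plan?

All of (a)'s requirements are met (the registered capacity is 2,680 units, below the 3,020 units limit; the employer is a non-profit; every employee is an immediate family member). But: (e) is triggered — the reportable unit count is 123, meeting the 109 threshold. So (a) is unavailable.
Exception (b)'s conditions are all satisfied: remuneration is equity-only; the employer operates from a single site. But applying paragraphs (f)–(g): (f) applies — the qualifying period is 410 days, meeting the 325 days threshold. (g), which would lift (f), is not engaged — the reference index is 665, short of 717. Exception (b) does not apply.
Exception (c): the baseline figure is 252, less than the 333 limit; a current Small Employer Certificate is held — every condition holds. Under paragraphs (h)–(m): (h) is engaged (a current Schedule 4 Clearance is held), but is overridden by (i): (i) applies — the coverage ratio is 74%, under the 89% limit. (j) would limit (i) — a current General Approval is held — but (k) sets (j) aside: (k) operates — a current Tier 1 Notice is held. (l) applies (the design studio is classified under the construction sector), but is displaced by (m): (m) operates against (l): at least one employee exceeds 30 hours/week. So (c) applies.
Exception (d) requires that the business's age is less than 17 months; but the business's age is 17 months, not less than 17 months, so (d) is unavailable.

No — exception (c) applies; Mira's design studio is not required to enrol each employee in the state retirement plan.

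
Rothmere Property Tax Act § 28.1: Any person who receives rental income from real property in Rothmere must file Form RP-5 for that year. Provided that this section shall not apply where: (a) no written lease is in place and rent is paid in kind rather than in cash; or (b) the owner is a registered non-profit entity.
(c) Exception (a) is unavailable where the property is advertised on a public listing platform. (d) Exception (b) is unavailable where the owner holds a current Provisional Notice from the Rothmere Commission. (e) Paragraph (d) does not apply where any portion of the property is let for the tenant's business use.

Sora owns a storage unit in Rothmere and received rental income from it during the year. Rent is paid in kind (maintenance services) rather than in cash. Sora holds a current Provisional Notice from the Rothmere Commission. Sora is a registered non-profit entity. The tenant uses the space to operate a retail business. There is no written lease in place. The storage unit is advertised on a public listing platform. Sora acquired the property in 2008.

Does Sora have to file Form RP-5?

No — exception (b) applies; Sora is not required to file Form RP-5.

Exception (a)'s conditions are all satisfied: there is no written lease; rent is paid in kind. Turning to paragraph (c): (c) is triggered — the property is publicly advertised. So (a) is unavailable.
Exception (b): Sora is a registered non-profit — every condition holds. Considering the limiting provisions: (d) operates (a current Provisional Notice is held), but yields to (e): (e) applies — the space is let for business use. (b) remains available.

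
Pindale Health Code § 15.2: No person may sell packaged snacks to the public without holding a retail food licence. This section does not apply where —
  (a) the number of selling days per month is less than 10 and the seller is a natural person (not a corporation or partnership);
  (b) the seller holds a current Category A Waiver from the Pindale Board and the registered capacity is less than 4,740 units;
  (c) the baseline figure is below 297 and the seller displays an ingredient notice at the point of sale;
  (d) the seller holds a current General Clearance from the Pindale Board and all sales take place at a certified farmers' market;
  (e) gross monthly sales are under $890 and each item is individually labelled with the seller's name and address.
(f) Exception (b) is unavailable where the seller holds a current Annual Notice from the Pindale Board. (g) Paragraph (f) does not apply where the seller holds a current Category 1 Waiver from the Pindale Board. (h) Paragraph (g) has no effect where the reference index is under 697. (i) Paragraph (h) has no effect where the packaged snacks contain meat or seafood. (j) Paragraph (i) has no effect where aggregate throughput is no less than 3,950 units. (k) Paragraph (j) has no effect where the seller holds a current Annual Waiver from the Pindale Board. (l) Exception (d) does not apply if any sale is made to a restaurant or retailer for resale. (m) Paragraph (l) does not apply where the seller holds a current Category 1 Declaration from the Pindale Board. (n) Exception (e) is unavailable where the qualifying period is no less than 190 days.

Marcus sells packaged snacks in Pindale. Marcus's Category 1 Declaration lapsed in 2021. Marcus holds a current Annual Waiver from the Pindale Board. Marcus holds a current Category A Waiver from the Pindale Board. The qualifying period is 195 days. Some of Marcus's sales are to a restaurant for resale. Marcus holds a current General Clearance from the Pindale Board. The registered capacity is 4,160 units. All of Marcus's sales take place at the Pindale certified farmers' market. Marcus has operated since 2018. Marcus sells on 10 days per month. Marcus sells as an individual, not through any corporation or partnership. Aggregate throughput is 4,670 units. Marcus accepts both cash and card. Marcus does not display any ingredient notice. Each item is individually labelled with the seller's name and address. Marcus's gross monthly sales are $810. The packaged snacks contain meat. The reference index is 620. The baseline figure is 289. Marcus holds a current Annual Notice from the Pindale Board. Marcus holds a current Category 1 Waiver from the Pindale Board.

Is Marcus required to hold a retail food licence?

No — exception (b) applies; Marcus is not required to hold a retail food licence.

Exception (a) does not apply: the number of selling days per month is 10, not less than 10.
Exception (b) is satisfied on its face — a current Category A Waiver is held; the registered capacity is 4,160 units, less than the 4,740 units limit. Considering the limiting provisions: (f) is triggered (a current Annual Notice is held), but is set aside by (g): (g) operates against (f): a current Category 1 Waiver is held. (h) applies (the reference index is 620, under the 697 limit), but is displaced by (i): (i) is triggered — the packaged snacks contain meat. (j) operates (aggregate throughput is 4,670 units, meeting the 3,950 units threshold), but is displaced by (k): (k) operates — a current Annual Waiver is held. (b) remains available.
Exception (c) fails — no ingredient notice is displayed.
All of (d)'s requirements are met (a current General Clearance is held; all sales are at a certified farmers' market). Turning to paragraphs (l)–(m): (l) is triggered — some sales are to a restaurant for resale. (m) is inapplicable (no current Category 1 Declaration is held), so (l) stands. Exception (d) does not apply.
Exception (e): gross monthly sales are $810, under the $890 limit; items are individually labelled — every condition holds. Turning to paragraph (n): (n) operates — the qualifying period is 195 days, meeting the 190 days threshold. (e) is therefore removed.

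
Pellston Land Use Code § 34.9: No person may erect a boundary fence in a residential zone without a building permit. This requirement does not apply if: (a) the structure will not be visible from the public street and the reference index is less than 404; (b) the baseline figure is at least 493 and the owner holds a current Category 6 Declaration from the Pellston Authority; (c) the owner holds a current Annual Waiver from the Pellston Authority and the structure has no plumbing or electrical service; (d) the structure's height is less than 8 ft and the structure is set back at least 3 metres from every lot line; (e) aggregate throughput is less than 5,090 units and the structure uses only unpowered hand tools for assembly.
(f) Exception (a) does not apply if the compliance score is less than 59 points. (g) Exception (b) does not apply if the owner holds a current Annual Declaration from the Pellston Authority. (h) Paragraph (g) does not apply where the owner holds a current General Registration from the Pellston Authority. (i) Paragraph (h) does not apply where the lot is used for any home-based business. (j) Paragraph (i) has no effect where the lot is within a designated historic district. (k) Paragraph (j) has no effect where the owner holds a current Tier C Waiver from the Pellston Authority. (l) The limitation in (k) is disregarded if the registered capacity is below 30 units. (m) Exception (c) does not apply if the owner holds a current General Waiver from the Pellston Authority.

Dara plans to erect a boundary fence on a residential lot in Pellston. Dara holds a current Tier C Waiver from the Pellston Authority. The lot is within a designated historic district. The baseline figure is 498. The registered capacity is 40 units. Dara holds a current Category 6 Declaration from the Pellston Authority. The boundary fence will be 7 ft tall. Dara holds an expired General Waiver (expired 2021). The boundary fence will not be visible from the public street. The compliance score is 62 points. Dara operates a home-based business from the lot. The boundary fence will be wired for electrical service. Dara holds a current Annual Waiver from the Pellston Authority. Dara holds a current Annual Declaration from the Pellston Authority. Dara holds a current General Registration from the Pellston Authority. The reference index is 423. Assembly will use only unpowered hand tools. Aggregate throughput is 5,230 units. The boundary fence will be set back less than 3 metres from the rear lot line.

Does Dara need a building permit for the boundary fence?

Yes — Dara must obtain a building permit.

Exception (a) requires that the reference index is less than 404; but the reference index is 423, not less than 404, so (a) is unavailable.
Exception (b): the baseline figure is 498, meeting the 493 threshold; a current Category 6 Declaration is held — every condition holds. But applying paragraphs (g)–(l): (g) operates against (b): a current Annual Declaration is held. (h) would limit (g) — a current General Registration is held — but (i) sets (h) aside: (i) applies — a home-based business operates on the lot. (j) is engaged (the lot is in a historic district), but is displaced by (k): (k) is engaged — a current Tier C Waiver is held. (l) is not engaged (the registered capacity is 40 units, not below 30 units), so (k) stands. Exception (b) does not apply.
Exception (c) does not apply: electrical service is planned.
Exception (d) fails — the rear setback is under 3 m.
Exception (e) requires that aggregate throughput is less than 5,090 units; but aggregate throughput is 5,230 units, not less than 5,090 units, so (e) is unavailable.
None of the exceptions is available; § 34.9 applies in full.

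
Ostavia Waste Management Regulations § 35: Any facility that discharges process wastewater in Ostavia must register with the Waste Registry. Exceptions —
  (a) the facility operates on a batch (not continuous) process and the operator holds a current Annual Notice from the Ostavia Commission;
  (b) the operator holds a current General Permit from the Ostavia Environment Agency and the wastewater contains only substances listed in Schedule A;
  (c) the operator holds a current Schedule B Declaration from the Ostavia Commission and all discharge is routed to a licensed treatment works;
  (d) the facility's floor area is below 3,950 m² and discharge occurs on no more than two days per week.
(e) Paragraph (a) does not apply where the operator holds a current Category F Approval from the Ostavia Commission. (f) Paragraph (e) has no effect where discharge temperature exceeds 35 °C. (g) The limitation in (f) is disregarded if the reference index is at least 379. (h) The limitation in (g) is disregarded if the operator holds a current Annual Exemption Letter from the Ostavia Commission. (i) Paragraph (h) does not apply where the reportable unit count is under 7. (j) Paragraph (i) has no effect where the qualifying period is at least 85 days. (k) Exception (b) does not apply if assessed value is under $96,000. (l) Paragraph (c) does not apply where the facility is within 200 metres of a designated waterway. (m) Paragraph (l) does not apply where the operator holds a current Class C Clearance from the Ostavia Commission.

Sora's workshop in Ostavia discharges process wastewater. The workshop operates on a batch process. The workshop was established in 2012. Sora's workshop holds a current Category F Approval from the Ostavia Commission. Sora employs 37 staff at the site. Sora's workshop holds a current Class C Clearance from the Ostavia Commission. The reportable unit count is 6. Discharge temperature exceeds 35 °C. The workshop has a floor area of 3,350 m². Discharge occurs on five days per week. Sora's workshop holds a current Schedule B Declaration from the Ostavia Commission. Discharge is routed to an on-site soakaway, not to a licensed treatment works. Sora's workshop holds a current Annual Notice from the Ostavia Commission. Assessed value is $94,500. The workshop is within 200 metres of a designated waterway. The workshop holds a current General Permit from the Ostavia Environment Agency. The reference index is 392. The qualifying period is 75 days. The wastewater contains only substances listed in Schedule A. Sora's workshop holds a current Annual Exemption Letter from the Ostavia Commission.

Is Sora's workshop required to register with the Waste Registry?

Yes — Sora's workshop must register with the Waste Registry.

Exception (a) is satisfied on its face — the facility operates on a batch process; a current Annual Notice is held. But: (e) applies — a current Category F Approval is held. (f) applies (discharge temperature exceeds 35 °C), but is set aside by (g): (g) operates against (f): the reference index is 392, meeting the 379 threshold. (h) is engaged (a current Annual Exemption Letter is held), but is itself disapplied by (i): (i) operates against (h): the reportable unit count is 6, under the 7 limit. (j), which would lift (i), is inapplicable — the qualifying period is 75 days, short of 85 days. So (a) is unavailable.
Exception (b): a current General Permit is held; the wastewater is Schedule-A-only — every condition holds. But applying paragraph (k): (k) operates — assessed value is $94,500, under the $96,000 limit. (b) is therefore removed.
Exception (c) fails — discharge is not routed to a licensed treatment works.
Exception (d) fails — discharge occurs on five days per week.
Every exception is unavailable, so the rule governs.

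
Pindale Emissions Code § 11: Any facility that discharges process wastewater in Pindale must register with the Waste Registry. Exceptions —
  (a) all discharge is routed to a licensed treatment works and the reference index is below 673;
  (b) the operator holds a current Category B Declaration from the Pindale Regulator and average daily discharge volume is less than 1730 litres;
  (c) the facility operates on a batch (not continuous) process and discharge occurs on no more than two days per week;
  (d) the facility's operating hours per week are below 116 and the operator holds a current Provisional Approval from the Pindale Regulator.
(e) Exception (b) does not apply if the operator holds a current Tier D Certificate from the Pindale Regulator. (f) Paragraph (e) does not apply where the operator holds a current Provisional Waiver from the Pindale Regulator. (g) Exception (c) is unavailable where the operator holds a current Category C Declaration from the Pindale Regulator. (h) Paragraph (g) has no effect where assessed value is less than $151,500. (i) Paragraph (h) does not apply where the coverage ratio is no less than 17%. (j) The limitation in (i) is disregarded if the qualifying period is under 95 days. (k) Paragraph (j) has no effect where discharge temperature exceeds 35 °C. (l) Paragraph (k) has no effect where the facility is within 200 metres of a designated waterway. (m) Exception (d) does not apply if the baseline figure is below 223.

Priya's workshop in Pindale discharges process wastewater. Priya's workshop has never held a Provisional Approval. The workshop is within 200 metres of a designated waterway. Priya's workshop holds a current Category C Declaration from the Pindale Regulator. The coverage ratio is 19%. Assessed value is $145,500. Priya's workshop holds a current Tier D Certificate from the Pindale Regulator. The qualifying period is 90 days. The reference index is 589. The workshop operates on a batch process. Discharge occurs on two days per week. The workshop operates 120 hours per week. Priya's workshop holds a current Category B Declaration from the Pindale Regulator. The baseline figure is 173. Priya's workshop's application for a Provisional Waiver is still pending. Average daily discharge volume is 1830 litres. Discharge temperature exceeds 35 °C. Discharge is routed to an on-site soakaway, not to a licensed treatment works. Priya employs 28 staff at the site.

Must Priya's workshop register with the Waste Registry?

No — exception (c) applies; Priya's workshop is not required to register with the Waste Registry.

Exception (a) fails — discharge is not routed to a licensed treatment works.
Exception (b) fails — average daily discharge volume is 1830 litres, not less than 1730 litres.
Exception (c)'s conditions are all satisfied: the facility operates on a batch process; discharge occurs on no more than two days per week. As to paragraphs (g)–(l): (g) applies (a current Category C Declaration is held), but yields to (h): (h) operates — assessed value is $145,500, less than the $151,500 limit. (i) is engaged (the coverage ratio is 19%, meeting the 17% threshold), but is itself disapplied by (j): (j) operates — the qualifying period is 90 days, under the 95 days limit. (k) is engaged (discharge temperature exceeds 35 °C), but is displaced by (l): (l) operates against (k): the workshop is within 200 m of a designated waterway. So (c) applies.
Exception (d) does not apply: the facility's operating hours per week are 120, not below 116.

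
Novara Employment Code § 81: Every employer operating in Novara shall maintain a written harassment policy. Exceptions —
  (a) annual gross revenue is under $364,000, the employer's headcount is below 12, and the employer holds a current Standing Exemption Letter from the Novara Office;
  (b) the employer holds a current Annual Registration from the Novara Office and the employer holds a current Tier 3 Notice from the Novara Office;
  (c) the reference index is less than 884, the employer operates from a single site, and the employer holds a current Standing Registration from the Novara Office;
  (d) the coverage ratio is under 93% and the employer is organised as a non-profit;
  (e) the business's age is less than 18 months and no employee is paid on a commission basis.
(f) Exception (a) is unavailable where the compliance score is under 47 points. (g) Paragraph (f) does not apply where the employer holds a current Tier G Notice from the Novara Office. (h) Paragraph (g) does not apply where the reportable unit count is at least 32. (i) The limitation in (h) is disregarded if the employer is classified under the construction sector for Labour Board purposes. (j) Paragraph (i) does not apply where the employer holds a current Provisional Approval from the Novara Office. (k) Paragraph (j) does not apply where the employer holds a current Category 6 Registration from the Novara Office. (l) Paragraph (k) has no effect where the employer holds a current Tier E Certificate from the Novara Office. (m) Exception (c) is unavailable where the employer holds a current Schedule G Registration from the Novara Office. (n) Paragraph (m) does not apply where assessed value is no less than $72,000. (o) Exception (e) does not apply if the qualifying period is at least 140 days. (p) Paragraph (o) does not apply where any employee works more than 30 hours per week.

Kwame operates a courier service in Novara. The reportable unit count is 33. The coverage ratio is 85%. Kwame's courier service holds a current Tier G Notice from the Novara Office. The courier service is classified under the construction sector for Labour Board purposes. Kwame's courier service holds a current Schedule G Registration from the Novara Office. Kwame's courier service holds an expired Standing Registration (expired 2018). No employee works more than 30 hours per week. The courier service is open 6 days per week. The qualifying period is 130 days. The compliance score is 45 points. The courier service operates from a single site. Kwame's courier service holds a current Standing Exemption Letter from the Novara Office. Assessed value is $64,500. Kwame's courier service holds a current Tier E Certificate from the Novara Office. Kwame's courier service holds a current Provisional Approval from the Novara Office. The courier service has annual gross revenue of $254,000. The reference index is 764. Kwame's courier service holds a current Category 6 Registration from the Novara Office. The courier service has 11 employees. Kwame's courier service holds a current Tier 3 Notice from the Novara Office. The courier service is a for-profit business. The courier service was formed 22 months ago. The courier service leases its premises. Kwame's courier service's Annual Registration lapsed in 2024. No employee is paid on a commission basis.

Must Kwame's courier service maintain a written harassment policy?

Yes — Kwame's courier service must maintain a written harassment policy.

Exception (a): annual gross revenue is $254,000, under the $364,000 limit; the employer's headcount is 11, below the 12 limit; a current Standing Exemption Letter is held — every condition holds. But: (f) operates against (a): the compliance score is 45 points, under the 47 points limit. (g) would limit (f) — a current Tier G Notice is held — but (h) sets (g) aside: (h) is engaged — the reportable unit count is 33, meeting the 32 threshold. (i) would limit (h) — the courier service is classified under the construction sector — but (j) sets (i) aside: (j) operates against (i): a current Provisional Approval is held. (k) applies (a current Category 6 Registration is held), but is overridden by (l): (l) operates — a current Tier E Certificate is held. So (a) is unavailable.
Exception (b) fails — there is no Annual Registration in force.
Exception (c) does not apply: no current Standing Registration is held.
Exception (d) requires that the employer is organised as a non-profit; but the employer is for-profit, so (d) is unavailable.
Exception (e) fails — the business's age is 22 months, not less than 18 months.
No exception applies. The general rule governs.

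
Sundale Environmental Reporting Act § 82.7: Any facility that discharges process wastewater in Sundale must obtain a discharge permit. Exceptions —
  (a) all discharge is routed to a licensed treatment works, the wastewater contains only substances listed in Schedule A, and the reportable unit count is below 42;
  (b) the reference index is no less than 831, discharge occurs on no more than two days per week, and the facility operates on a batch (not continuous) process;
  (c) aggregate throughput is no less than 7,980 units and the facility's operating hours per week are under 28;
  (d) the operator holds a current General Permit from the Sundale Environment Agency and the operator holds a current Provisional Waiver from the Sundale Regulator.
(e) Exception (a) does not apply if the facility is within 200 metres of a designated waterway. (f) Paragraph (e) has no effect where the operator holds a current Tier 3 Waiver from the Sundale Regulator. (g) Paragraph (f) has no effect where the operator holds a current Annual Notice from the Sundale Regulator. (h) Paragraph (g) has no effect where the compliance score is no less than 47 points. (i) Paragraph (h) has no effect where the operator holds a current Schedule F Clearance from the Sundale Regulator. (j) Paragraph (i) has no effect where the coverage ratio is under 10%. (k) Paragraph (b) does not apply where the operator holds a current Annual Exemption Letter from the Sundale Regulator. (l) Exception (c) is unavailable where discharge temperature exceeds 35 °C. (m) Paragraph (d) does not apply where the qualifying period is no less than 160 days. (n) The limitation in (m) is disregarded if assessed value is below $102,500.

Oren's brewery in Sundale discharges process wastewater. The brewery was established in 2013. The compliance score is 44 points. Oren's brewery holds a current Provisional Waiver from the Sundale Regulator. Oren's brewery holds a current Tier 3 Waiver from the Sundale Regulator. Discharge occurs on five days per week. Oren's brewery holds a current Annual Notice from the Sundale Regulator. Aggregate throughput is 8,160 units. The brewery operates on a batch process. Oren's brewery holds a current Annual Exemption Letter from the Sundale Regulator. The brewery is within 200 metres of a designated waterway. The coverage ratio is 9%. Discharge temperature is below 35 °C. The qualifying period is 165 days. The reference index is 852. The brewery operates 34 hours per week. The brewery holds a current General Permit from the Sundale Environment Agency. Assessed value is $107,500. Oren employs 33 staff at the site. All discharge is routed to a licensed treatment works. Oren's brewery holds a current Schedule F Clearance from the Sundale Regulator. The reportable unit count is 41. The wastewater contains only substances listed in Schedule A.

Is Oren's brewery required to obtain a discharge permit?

All of (a)'s requirements are met (discharge is routed to a licensed treatment works; the wastewater is Schedule-A-only; the reportable unit count is 41, below the 42 limit). Turning to paragraphs (e)–(j): (e) operates against (a): the brewery is within 200 m of a designated waterway. (f) is engaged (a current Tier 3 Waiver is held), but is overridden by (g): (g) operates — a current Annual Notice is held. (h) is not triggered (the compliance score is 44 points, short of 47 points), so (g) stands. (a) is therefore removed.
Exception (b) requires that discharge occurs on no more than two days per week; but discharge occurs on five days per week, so (b) is unavailable.
Exception (c) does not apply: the facility's operating hours per week are 34, not under 28.
Exception (d)'s conditions are all satisfied: a current General Permit is held; a current Provisional Waiver is held. But applying paragraphs (m)–(n): (m) operates against (d): the qualifying period is 165 days, meeting the 160 days threshold. (n) is not triggered (assessed value is $107,500, not below $102,500), so (m) stands. So (d) is unavailable.
No exception is made out. Oren's brewery falls within the general rule.

Yes — Oren's brewery must obtain a discharge permit.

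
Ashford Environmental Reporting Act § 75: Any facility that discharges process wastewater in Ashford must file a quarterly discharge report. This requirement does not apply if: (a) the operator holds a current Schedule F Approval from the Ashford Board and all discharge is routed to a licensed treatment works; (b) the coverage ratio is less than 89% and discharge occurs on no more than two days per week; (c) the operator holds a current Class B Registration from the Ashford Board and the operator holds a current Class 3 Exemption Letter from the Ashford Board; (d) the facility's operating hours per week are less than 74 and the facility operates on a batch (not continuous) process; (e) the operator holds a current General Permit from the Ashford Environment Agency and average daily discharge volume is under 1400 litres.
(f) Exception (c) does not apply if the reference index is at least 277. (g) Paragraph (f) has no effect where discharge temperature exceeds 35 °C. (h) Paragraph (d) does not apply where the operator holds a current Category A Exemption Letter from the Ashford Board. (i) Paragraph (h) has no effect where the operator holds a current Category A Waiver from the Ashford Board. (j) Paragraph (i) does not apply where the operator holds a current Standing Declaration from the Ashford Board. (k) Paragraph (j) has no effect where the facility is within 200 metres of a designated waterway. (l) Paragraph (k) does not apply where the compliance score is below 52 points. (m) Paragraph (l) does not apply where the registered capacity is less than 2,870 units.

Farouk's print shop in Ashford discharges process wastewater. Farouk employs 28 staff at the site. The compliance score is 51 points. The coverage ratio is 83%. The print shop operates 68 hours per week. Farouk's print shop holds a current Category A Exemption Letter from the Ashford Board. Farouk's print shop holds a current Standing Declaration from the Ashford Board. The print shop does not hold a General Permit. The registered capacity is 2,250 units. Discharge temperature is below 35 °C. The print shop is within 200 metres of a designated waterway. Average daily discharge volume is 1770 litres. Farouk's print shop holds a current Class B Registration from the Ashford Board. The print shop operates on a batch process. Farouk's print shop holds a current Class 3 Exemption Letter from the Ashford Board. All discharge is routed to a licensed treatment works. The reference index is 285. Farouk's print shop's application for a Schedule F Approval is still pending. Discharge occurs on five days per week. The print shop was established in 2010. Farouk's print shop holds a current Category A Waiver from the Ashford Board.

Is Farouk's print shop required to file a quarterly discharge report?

Exception (a) requires that the operator holds a current Schedule F Approval from the Ashford Board; but there is no Schedule F Approval in force, so (a) is unavailable.
Exception (b) does not apply: discharge occurs on five days per week.
Exception (c): a current Class B Registration is held; a current Class 3 Exemption Letter is held — every condition holds. However, paragraphs (f)–(g) must be considered: (f) operates — the reference index is 285, meeting the 277 threshold. (g), which would lift (f), is not triggered — discharge temperature is below 35 °C. Exception (c) does not apply.
Exception (d): the facility's operating hours per week are 68, less than the 74 limit; the facility operates on a batch process — every condition holds. Applying paragraphs (h)–(m): (h) would limit (d) — a current Category A Exemption Letter is held — but (i) sets (h) aside: (i) operates against (h): a current Category A Waiver is held. (j) is triggered (a current Standing Declaration is held), but is set aside by (k): (k) operates against (j): the print shop is within 200 m of a designated waterway. (l) would limit (k) — the compliance score is 51 points, below the 52 points limit — but (m) sets (l) aside: (m) is triggered — the registered capacity is 2,250 units, less than the 2,870 units limit. (d) remains available.
Exception (e) requires that the operator holds a current General Permit from the Ashford Environment Agency; but no General Permit is held, so (e) is unavailable.

No — exception (d) applies; Farouk's print shop is not required to file a quarterly discharge report.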